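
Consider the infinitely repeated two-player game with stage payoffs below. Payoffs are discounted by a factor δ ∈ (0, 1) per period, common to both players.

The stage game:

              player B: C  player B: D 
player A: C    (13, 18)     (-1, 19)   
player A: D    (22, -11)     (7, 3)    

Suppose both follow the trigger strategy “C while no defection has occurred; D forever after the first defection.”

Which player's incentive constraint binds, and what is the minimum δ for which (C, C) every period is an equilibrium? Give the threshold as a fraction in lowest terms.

player A; δ ≥ 3/5

player A: cooperation gives 13 each period; deviation gives 22 once then 7 forever.
  13/(1−δ) ≥ 22 + 7δ/(1−δ) ⇒ δ ≥ 9/15 = 3/5.
player B: cooperation gives 18 each period; deviation gives 19 once then 3 forever.
  δ ≥ 1/16.
Both must hold, so the binding constraint is player A's: δ ≥ 3/5.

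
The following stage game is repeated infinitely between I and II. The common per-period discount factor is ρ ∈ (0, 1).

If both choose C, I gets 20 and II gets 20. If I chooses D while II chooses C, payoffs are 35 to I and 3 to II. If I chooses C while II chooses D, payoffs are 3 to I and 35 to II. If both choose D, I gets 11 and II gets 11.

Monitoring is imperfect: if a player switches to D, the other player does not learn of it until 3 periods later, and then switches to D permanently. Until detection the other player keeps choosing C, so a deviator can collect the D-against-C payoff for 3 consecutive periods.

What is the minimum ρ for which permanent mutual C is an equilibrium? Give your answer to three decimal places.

0.855

Deviating for the 3 undetected periods gains 35−20 = 15 per period over cooperation, then loses 20−11 = 9 per period forever once punishment starts.
Gain: 15(1 + ρ + … + ρ^2); loss: 9·ρ^3/(1−ρ).
No profitable deviation ⇔ 15(1−ρ^3) ≤ 9·ρ^3, i.e. ρ^3 ≥ 15/(15+9) = 5/8.
Hence ρ ≥ (5/8)^(1/3) ≈ 0.855.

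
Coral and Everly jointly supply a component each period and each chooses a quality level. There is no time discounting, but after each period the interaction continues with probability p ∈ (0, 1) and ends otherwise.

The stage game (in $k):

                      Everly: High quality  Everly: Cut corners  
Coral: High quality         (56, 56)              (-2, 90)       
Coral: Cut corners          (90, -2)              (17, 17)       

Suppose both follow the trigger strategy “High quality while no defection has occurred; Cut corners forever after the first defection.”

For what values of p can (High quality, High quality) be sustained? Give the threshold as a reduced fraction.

Expected cooperation value is 56 + p·56 + p²·56 + … = 56/(1−p); deviation gives 90 + p·17/(1−p).
56 ≥ 90(1−p) + 17p ⇒ 73p ≥ 34 ⇒ p ≥ 34/73.

34/73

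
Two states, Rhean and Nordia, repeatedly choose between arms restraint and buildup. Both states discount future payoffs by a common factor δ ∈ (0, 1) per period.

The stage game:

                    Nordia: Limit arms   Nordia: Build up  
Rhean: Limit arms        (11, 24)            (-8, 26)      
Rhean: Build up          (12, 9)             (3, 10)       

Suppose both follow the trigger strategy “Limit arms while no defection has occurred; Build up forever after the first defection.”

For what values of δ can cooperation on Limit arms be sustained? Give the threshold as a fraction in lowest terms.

Rhean: cooperation gives 11 each period; deviation gives 12 once then 3 forever.
  11/(1−δ) ≥ 12 + 3δ/(1−δ) ⇒ δ ≥ 1/9.
Nordia: cooperation gives 24 each period; deviation gives 26 once then 10 forever.
  δ ≥ 2/16 = 1/8.
Both must hold, so the binding constraint is Nordia's: δ ≥ 1/8.

1/8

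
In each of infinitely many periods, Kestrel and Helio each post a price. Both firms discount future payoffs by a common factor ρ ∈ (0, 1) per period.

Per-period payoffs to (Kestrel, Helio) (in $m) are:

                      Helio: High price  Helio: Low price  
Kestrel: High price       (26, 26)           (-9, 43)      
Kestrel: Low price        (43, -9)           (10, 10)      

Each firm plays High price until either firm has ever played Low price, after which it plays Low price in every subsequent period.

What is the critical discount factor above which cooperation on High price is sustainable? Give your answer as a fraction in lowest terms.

One-period gain from deviating is 43 − 26 = 17. The loss is 26 − 10 = 16 in every subsequent period, with present value 16·ρ/(1−ρ).
Deviation is unprofitable when 16·ρ/(1−ρ) ≥ 17, i.e. ρ/(1−ρ) ≥ 17/16.
Equivalently ρ ≥ 17/(17+16) = 17/33.

17/33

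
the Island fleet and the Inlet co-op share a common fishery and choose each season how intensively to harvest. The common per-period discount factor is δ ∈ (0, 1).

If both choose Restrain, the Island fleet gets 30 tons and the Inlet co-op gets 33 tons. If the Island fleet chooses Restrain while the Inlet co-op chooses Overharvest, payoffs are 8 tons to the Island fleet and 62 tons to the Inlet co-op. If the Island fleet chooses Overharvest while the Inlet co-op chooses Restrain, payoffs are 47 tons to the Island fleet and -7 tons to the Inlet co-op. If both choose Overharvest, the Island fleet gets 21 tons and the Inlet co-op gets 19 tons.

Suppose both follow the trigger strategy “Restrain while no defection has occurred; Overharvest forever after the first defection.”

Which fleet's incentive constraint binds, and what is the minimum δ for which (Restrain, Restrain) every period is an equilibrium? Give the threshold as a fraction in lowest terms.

the Inlet co-op; δ ≥ 29/43

For the Island fleet: deviation gain 47−30 = 17, per-period punishment loss 30−21 = 9. IC gives δ ≥ 17/26.
For the Inlet co-op: gain 29, loss 14 per period, so δ ≥ 29/43.
The tighter constraint is the Inlet co-op's, so cooperation needs δ ≥ 29/43.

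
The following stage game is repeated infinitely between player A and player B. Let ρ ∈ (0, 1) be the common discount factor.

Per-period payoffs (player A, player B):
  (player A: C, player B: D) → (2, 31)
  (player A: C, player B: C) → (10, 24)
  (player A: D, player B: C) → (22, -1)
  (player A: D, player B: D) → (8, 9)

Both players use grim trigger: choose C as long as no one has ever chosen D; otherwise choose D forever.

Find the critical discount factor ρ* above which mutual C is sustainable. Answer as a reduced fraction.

For player A: deviation gain 22−10 = 12, per-period punishment loss 10−8 = 2. IC gives ρ ≥ 12/14 = 6/7.
For player B: gain 7, loss 15 per period, so ρ ≥ 7/22.
The tighter constraint is player A's, so cooperation needs ρ ≥ 6/7.

6/7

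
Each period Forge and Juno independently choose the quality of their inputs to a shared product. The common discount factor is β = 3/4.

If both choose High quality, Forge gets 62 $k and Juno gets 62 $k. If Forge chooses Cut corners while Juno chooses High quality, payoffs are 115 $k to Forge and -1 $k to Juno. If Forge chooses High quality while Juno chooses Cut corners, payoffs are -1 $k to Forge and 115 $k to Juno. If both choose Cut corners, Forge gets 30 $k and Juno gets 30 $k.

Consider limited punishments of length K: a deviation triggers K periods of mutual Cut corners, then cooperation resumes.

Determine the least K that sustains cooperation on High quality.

No profitable deviation requires (62−30)(β+…+β^K) ≥ 115−62, i.e. β+…+β^K ≥ 53/32 ≈ 1.6562.
With β = 3/4, the partial sums are K=1: 0.7500, K=2: 1.3125, K=3: 1.7344.
K = 3 is the first length at which the sum reaches 1.6562.

3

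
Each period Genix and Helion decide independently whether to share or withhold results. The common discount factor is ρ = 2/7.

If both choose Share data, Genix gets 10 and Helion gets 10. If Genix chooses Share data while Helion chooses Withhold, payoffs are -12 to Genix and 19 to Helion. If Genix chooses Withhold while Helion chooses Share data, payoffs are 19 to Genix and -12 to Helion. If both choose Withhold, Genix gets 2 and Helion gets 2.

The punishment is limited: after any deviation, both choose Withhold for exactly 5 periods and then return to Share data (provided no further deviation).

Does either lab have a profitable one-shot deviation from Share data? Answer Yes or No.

Yes

Comparing payoff streams over the 6 periods until play realigns: cooperate → 10(1+ρ+…+ρ^5); deviate → 19 + 2(ρ+…+ρ^5).
Cooperation is sustained iff (10−2)(ρ+…+ρ^5) ≥ 19−10.
ρ+…+ρ^5 = 2/7·(1−(2/7)^5)/(1−2/7) = 0.3992, and (19−10)/(10−2) = 1.1250.
0.3992 < 1.1250, so cooperation is not sustainable.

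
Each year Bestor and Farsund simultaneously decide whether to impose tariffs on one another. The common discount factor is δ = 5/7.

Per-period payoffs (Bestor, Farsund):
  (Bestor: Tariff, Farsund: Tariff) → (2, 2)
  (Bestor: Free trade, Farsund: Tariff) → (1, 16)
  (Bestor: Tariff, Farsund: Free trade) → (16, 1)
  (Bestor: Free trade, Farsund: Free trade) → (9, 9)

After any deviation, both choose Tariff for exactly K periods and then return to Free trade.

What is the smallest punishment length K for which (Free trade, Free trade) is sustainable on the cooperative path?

2

Need Σ_{k=1}^{K} δ^k ≥ (16−9)/(9−2) = 1.0000 at δ = 5/7.
At K = 1 the sum is 0.7143 < 1.0000; at K = 2 it is 1.2245 ≥ 1.0000.
So the minimum punishment length is K = 2.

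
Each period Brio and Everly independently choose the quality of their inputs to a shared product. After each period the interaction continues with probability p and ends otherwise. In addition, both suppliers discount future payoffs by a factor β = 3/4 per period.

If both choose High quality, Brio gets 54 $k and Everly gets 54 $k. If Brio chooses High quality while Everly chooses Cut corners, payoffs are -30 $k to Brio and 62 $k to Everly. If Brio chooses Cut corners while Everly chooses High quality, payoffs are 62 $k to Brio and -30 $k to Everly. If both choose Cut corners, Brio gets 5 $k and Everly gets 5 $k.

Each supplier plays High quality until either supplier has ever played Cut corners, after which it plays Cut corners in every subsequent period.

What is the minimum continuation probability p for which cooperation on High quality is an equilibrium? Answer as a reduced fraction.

32/171

With continuation probability p and discount β, the effective per-period discount factor is βp.
Grim-trigger IC: βp ≥ (62−54)/(62−5) = 8/57.
So p ≥ (8/57)/(3/4) = 32/171.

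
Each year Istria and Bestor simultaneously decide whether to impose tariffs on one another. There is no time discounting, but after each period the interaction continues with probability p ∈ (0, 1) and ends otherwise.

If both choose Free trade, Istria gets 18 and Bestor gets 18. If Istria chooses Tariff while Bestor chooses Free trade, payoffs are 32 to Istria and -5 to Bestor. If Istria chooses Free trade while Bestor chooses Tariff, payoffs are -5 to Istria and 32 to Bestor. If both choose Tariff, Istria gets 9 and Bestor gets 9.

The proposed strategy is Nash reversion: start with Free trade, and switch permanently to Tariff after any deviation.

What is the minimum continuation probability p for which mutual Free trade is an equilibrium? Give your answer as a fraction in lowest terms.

14/23

With no time discounting, the continuation probability p plays the role of the discount factor.
Grim-trigger IC: 18/(1−p) ≥ 32 + 9p/(1−p) ⇒ p ≥ (32−18)/(32−9) = 14/23.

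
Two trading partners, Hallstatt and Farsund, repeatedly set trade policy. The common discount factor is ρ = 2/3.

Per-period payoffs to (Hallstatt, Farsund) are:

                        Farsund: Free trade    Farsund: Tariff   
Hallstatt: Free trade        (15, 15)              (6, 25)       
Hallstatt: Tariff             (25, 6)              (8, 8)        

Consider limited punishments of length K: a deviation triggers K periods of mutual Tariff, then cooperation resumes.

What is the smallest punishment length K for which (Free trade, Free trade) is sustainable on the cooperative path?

IC: ρ(1−ρ^K)/(1−ρ) ≥ (25−15)/(15−8) = 10/7.
With ρ = 2/3: need 1 − ρ^K ≥ 10/7·(1−2/3)/(2/3), i.e. ρ^K ≤ 0.2857.
Since (2/3)^3 = 0.2963 and (2/3)^4 = 0.1975, the smallest such K is 4.

4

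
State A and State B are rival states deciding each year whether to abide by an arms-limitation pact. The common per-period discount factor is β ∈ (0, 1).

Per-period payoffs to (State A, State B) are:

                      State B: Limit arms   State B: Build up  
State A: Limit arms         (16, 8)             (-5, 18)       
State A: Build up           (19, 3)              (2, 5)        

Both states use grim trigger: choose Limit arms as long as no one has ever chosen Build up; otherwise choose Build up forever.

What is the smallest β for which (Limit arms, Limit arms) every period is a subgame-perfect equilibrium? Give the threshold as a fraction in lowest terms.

State A: cooperation gives 16 each period; deviation gives 19 once then 2 forever.
  16/(1−β) ≥ 19 + 2β/(1−β) ⇒ β ≥ 3/17.
State B: cooperation gives 8 each period; deviation gives 18 once then 5 forever.
  β ≥ 10/13.
Both must hold, so the binding constraint is State B's: β ≥ 10/13.

10/13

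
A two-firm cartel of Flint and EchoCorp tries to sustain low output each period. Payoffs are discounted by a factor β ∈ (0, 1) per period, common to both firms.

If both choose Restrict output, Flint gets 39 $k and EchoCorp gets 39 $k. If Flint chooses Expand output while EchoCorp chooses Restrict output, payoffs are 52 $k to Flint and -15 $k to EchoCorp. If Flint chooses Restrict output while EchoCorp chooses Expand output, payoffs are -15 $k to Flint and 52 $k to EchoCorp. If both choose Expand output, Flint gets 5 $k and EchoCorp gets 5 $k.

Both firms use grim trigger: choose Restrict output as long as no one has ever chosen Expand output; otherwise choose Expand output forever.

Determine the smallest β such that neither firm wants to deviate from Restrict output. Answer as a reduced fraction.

13/47

One-period gain from deviating is 52 − 39 = 13. The loss is 39 − 5 = 34 in every subsequent period, with present value 34·β/(1−β).
Deviation is unprofitable when 34·β/(1−β) ≥ 13, i.e. β/(1−β) ≥ 13/34.
Equivalently β ≥ 13/(13+34) = 13/47.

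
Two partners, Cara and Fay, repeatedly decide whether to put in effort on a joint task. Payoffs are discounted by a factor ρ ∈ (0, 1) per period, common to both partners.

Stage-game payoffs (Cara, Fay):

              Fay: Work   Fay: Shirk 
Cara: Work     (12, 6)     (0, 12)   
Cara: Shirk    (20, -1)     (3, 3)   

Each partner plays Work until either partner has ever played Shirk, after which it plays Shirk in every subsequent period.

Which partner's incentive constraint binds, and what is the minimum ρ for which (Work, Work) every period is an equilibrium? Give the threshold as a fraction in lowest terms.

Fay; ρ ≥ 2/3

Cara: cooperation gives 12 each period; deviation gives 20 once then 3 forever.
  12/(1−ρ) ≥ 20 + 3ρ/(1−ρ) ⇒ ρ ≥ 8/17.
Fay: cooperation gives 6 each period; deviation gives 12 once then 3 forever.
  ρ ≥ 6/9 = 2/3.
Both must hold, so the binding constraint is Fay's: ρ ≥ 2/3.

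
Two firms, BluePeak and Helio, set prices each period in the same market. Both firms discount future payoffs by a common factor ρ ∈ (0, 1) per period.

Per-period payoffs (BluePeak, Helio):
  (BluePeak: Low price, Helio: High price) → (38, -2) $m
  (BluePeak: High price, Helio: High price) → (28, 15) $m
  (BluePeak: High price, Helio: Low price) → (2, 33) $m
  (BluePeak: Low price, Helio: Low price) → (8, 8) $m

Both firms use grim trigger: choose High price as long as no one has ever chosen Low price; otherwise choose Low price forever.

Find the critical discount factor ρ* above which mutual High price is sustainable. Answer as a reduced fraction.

BluePeak's threshold: (38−28)/(38−8) = 1/3.
Helio's threshold: (33−15)/(33−8) = 18/25.
1/3 < 18/25, so Helio binds and ρ* = 18/25.

18/25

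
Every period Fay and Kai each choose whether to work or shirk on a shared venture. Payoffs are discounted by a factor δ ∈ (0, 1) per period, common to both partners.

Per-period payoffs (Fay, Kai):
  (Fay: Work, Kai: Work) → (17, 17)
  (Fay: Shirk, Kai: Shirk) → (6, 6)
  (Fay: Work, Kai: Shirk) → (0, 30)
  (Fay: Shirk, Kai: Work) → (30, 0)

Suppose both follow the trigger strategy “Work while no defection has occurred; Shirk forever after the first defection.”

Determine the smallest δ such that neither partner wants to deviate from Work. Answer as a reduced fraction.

13/24

17/(1−δ) ≥ 30 + 6δ/(1−δ)
17 ≥ 30 − 24δ
δ ≥ 13/24.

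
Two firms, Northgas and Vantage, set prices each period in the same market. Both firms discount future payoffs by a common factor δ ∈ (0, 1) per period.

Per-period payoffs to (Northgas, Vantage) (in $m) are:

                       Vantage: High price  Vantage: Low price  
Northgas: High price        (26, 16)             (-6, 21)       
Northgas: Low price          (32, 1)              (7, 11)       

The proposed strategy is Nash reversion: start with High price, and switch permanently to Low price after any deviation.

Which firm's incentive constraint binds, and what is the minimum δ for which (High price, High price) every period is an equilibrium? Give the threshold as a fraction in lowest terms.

Vantage; δ ≥ 1/2

For Northgas: deviation gain 32−26 = 6, per-period punishment loss 26−7 = 19. IC gives δ ≥ 6/25.
For Vantage: gain 5, loss 5 per period, so δ ≥ 5/10 = 1/2.
The tighter constraint is Vantage's, so cooperation needs δ ≥ 1/2.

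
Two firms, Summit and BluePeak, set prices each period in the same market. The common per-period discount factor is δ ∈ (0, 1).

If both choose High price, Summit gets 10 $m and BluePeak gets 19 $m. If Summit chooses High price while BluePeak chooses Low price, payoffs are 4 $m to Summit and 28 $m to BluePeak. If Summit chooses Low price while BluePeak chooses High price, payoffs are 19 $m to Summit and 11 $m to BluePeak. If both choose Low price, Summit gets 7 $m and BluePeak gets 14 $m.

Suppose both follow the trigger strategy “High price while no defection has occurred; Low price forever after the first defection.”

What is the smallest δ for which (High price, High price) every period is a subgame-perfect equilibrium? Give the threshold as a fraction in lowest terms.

3/4

For Summit: deviation gain 19−10 = 9, per-period punishment loss 10−7 = 3. IC gives δ ≥ 9/12 = 3/4.
For BluePeak: gain 9, loss 5 per period, so δ ≥ 9/14.
The tighter constraint is Summit's, so cooperation needs δ ≥ 3/4.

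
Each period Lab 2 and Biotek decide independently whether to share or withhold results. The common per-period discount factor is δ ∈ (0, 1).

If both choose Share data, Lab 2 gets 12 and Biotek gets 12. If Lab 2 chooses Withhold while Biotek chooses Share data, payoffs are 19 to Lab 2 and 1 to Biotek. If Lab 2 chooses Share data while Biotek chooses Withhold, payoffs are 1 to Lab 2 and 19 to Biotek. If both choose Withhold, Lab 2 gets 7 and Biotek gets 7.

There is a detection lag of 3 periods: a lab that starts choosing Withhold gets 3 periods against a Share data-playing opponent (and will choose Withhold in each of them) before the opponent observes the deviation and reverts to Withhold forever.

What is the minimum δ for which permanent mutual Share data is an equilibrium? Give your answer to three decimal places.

0.836

Deviating for the 3 undetected periods gains 19−12 = 7 per period over cooperation, then loses 12−7 = 5 per period forever once punishment starts.
Gain: 7(1 + δ + … + δ^2); loss: 5·δ^3/(1−δ).
No profitable deviation ⇔ 7(1−δ^3) ≤ 5·δ^3, i.e. δ^3 ≥ 7/(7+5) = 7/12.
Hence δ ≥ (7/12)^(1/3) ≈ 0.836.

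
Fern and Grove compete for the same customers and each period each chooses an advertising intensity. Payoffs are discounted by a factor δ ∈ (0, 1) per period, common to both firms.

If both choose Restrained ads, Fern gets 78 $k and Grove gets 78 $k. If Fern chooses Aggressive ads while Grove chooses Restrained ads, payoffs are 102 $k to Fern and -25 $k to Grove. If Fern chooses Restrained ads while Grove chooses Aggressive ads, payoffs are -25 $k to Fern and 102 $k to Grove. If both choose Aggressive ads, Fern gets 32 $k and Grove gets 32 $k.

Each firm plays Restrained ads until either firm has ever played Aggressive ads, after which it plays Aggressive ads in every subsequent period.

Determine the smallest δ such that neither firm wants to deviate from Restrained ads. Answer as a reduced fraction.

One-period gain from deviating is 102 − 78 = 24. The loss is 78 − 32 = 46 in every subsequent period, with present value 46·δ/(1−δ).
Deviation is unprofitable when 46·δ/(1−δ) ≥ 24, i.e. δ/(1−δ) ≥ 12/23.
Equivalently δ ≥ 24/(24+46) = 12/35.

12/35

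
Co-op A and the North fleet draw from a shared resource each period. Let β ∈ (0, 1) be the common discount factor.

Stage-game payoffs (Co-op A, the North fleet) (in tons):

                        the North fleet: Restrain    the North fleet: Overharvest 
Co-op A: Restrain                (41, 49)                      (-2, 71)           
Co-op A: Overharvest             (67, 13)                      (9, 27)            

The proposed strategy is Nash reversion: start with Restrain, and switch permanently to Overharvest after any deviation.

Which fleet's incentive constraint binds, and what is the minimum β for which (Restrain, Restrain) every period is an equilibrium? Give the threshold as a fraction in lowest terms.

For Co-op A: deviation gain 67−41 = 26, per-period punishment loss 41−9 = 32. IC gives β ≥ 26/58 = 13/29.
For the North fleet: gain 22, loss 22 per period, so β ≥ 22/44 = 1/2.
The tighter constraint is the North fleet's, so cooperation needs β ≥ 1/2.

the North fleet; β ≥ 1/2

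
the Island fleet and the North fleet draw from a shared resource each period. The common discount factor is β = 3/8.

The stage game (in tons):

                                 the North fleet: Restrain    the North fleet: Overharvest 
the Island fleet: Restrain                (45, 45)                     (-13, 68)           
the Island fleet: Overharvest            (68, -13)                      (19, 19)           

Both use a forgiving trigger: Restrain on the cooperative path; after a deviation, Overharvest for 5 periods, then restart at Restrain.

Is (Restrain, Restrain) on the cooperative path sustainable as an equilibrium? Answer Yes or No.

IC: β+…+β^5 ≥ (68−45)/(45−19) = 23/26.
At β = 3/8: partial sum = 0.5956 < 0.8846. Cooperation not sustainable.

No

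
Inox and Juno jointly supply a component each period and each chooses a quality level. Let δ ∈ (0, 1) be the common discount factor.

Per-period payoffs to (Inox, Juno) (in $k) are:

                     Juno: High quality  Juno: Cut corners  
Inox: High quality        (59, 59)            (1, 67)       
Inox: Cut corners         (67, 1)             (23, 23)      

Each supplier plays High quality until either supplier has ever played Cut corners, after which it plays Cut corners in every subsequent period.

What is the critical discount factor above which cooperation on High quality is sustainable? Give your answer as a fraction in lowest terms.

2/11

Cooperation forever yields 59 each period: 59/(1−δ).
Deviating yields 67 once, then 23 forever: 67 + 23δ/(1−δ).
No profitable deviation requires 59/(1−δ) ≥ 67 + 23δ/(1−δ).
Multiplying by (1−δ): 59 ≥ 67(1−δ) + 23δ = 67 − 44δ.
So 44δ ≥ 8, i.e. δ ≥ 8/44 = 2/11.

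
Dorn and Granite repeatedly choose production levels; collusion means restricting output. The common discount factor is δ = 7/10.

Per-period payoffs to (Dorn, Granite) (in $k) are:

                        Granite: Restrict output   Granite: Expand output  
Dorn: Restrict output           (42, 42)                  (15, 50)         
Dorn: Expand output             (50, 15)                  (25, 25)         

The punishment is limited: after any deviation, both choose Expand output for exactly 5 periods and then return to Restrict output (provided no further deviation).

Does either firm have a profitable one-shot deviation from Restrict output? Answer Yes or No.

No

A one-shot deviation gives 50 now, then 25 for 5 periods, then back to 42.
Gain from deviating: (50−42) today; loss: (42−25) in each of the next 5 periods.
No-deviation condition: (42−25)(δ+…+δ^5) ≥ 50−42, i.e. δ+…+δ^5 ≥ 8/17.
At δ = 7/10: δ+…+δ^5 = 1.9412 ≥ 0.4706.
So cooperation is sustainable.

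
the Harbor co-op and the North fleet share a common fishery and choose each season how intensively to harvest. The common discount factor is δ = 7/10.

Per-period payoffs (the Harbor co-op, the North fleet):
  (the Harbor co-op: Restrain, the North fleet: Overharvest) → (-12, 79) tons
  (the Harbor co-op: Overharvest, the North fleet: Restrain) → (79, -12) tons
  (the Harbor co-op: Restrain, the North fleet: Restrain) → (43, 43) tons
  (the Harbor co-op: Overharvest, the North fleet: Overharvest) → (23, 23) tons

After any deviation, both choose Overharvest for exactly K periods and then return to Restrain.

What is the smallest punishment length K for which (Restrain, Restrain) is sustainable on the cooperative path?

5

IC: δ(1−δ^K)/(1−δ) ≥ (79−43)/(43−23) = 9/5.
With δ = 7/10: need 1 − δ^K ≥ 9/5·(1−7/10)/(7/10), i.e. δ^K ≤ 0.2286.
Since (7/10)^4 = 0.2401 and (7/10)^5 = 0.1681, the smallest such K is 5.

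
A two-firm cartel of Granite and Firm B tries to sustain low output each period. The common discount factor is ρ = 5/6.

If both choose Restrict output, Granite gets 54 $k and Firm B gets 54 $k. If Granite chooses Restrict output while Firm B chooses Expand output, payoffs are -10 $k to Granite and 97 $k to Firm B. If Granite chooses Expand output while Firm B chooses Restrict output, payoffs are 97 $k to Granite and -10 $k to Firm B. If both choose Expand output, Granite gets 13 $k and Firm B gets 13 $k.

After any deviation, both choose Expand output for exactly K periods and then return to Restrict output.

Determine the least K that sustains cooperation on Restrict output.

Need Σ_{k=1}^{K} ρ^k ≥ (97−54)/(54−13) = 1.0488 at ρ = 5/6.
At K = 1 the sum is 0.8333 < 1.0488; at K = 2 it is 1.5278 ≥ 1.0488.
So the minimum punishment length is K = 2.

2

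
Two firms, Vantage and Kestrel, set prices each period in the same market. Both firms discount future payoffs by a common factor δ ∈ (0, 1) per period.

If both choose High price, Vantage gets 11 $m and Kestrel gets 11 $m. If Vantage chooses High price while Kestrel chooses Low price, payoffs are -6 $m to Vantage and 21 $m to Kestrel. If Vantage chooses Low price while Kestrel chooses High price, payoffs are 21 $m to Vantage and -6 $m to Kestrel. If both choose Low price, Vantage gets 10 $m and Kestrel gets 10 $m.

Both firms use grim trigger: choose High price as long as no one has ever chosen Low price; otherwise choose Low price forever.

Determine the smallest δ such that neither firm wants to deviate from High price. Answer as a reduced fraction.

Under grim trigger the critical discount factor is (T−C)/(T−P) with T = 21, C = 11, P = 10.
δ* = (21−11)/(21−10) = 10/11.

10/11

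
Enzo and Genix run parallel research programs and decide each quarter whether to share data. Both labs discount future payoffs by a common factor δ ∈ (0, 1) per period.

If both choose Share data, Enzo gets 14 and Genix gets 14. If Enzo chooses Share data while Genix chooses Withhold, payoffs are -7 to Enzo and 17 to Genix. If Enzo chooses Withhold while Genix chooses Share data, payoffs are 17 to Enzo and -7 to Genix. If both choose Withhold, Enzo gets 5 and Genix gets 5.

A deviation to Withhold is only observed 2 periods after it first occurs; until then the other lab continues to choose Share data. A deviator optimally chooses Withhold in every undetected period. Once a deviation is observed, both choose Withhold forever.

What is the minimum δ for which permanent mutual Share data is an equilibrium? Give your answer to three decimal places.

0.500

A deviator earns 17 for 2 periods, then 5 forever; cooperating earns 14 forever. Multiplying the IC by (1−δ):
14 ≥ 17(1−δ^2) + 5δ^2, so 12·δ^2 ≥ 3 and δ^2 ≥ 1/4.
δ ≥ (1/4)^(1/2) ≈ 0.500.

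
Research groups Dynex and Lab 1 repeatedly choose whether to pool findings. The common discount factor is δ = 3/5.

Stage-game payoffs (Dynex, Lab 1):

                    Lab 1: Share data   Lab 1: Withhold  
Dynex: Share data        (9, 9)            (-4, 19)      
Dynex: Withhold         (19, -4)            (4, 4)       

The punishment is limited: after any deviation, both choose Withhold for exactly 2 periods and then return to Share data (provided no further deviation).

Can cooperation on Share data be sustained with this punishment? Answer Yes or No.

No

Comparing payoff streams over the 3 periods until play realigns: cooperate → 9(1+δ+…+δ^2); deviate → 19 + 4(δ+…+δ^2).
Cooperation is sustained iff (9−4)(δ+…+δ^2) ≥ 19−9.
δ+…+δ^2 = 3/5·(1−(3/5)^2)/(1−3/5) = 0.9600, and (19−9)/(9−4) = 2.0000.
0.9600 < 2.0000, so cooperation is not sustainable.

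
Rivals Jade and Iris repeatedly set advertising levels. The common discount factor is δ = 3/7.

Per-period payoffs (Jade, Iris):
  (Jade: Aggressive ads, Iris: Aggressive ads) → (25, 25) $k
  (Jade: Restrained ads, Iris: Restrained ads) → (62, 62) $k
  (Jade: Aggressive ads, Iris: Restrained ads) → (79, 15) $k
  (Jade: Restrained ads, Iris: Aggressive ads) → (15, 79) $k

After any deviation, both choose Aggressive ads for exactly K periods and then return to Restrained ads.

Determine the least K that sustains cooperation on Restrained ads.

Need Σ_{k=1}^{K} δ^k ≥ (79−62)/(62−25) = 0.4595 at δ = 3/7.
At K = 1 the sum is 0.4286 < 0.4595; at K = 2 it is 0.6122 ≥ 0.4595.
So the minimum punishment length is K = 2.

2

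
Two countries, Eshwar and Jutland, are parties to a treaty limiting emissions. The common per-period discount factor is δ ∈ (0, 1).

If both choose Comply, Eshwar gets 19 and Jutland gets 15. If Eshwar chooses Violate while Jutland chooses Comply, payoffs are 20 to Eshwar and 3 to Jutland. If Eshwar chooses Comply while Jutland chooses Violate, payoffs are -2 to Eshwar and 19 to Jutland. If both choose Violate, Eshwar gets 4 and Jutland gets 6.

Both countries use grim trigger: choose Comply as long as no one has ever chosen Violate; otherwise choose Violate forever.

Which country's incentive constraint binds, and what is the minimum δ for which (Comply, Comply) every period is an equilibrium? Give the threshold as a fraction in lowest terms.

Eshwar: cooperation gives 19 each period; deviation gives 20 once then 4 forever.
  19/(1−δ) ≥ 20 + 4δ/(1−δ) ⇒ δ ≥ 1/16.
Jutland: cooperation gives 15 each period; deviation gives 19 once then 6 forever.
  δ ≥ 4/13.
Both must hold, so the binding constraint is Jutland's: δ ≥ 4/13.

Jutland; δ ≥ 4/13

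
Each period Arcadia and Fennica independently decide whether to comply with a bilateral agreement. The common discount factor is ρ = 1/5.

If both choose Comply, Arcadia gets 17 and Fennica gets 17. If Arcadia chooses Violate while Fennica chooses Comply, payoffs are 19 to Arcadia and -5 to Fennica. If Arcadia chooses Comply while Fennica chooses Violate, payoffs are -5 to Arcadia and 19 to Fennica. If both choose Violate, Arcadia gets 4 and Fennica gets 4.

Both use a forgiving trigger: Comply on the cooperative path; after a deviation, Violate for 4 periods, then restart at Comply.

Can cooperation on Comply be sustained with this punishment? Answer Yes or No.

Yes

A one-shot deviation gives 19 now, then 4 for 4 periods, then back to 17.
Gain from deviating: (19−17) today; loss: (17−4) in each of the next 4 periods.
No-deviation condition: (17−4)(ρ+…+ρ^4) ≥ 19−17, i.e. ρ+…+ρ^4 ≥ 2/13.
At ρ = 1/5: ρ+…+ρ^4 = 0.2496 ≥ 0.1538.
So cooperation is sustainable.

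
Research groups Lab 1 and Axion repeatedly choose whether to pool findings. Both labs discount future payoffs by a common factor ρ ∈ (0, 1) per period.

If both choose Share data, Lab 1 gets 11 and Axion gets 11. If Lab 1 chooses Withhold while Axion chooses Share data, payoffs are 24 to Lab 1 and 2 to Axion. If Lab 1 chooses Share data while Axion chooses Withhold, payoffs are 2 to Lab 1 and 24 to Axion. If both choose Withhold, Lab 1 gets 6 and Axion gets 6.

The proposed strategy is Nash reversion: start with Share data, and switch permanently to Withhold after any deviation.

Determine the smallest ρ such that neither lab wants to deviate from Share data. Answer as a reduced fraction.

11/(1−ρ) ≥ 24 + 6ρ/(1−ρ)
11 ≥ 24 − 18ρ
ρ ≥ 13/18.

13/18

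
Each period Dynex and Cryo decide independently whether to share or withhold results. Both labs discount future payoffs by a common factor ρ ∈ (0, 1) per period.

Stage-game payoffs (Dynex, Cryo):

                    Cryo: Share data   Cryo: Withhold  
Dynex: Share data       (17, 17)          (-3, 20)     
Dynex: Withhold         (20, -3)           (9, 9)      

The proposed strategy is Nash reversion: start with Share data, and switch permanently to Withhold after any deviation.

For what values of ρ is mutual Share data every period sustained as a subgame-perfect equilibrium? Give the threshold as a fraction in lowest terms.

3/11

17/(1−ρ) ≥ 20 + 9ρ/(1−ρ)
17 ≥ 20 − 11ρ
ρ ≥ 3/11.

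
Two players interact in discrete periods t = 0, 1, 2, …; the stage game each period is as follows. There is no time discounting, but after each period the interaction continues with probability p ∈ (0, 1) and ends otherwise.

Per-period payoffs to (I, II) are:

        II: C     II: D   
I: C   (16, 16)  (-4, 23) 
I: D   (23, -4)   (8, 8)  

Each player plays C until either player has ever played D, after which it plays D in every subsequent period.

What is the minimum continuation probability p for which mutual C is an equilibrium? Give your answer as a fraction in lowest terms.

7/15

With no time discounting, the continuation probability p plays the role of the discount factor.
Grim-trigger IC: 16/(1−p) ≥ 23 + 8p/(1−p) ⇒ p ≥ (23−16)/(23−8) = 7/15.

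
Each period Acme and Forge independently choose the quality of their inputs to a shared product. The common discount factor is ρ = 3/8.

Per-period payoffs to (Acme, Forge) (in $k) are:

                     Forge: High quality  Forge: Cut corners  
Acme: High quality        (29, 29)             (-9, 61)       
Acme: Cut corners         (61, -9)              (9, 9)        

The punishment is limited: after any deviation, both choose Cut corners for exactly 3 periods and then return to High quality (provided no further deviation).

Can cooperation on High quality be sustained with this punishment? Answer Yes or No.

Comparing payoff streams over the 4 periods until play realigns: cooperate → 29(1+ρ+…+ρ^3); deviate → 61 + 9(ρ+…+ρ^3).
Cooperation is sustained iff (29−9)(ρ+…+ρ^3) ≥ 61−29.
ρ+…+ρ^3 = 3/8·(1−(3/8)^3)/(1−3/8) = 0.5684, and (61−29)/(29−9) = 1.6000.
0.5684 < 1.6000, so cooperation is not sustainable.

No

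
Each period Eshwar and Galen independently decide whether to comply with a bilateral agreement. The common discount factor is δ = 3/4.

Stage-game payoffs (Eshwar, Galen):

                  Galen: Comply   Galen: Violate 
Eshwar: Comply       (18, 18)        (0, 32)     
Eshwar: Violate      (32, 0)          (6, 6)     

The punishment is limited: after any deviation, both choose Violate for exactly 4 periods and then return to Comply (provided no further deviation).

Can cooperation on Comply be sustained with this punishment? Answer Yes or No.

Comparing payoff streams over the 5 periods until play realigns: cooperate → 18(1+δ+…+δ^4); deviate → 32 + 6(δ+…+δ^4).
Cooperation is sustained iff (18−6)(δ+…+δ^4) ≥ 32−18.
δ+…+δ^4 = 3/4·(1−(3/4)^4)/(1−3/4) = 2.0508, and (32−18)/(18−6) = 1.1667.
2.0508 ≥ 1.1667, so cooperation is sustainable.

Yes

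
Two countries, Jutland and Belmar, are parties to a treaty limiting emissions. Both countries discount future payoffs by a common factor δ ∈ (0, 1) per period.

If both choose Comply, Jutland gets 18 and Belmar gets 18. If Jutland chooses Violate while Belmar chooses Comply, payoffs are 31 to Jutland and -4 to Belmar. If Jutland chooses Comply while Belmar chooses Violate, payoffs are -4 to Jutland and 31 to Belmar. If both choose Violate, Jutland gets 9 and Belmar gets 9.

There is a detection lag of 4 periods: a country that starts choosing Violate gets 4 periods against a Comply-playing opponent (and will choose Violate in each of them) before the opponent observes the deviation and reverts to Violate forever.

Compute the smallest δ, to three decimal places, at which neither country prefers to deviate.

0.877

Deviating for the 4 undetected periods gains 31−18 = 13 per period over cooperation, then loses 18−9 = 9 per period forever once punishment starts.
Gain: 13(1 + δ + … + δ^3); loss: 9·δ^4/(1−δ).
No profitable deviation ⇔ 13(1−δ^4) ≤ 9·δ^4, i.e. δ^4 ≥ 13/(13+9) = 13/22.
Hence δ ≥ (13/22)^(1/4) ≈ 0.877.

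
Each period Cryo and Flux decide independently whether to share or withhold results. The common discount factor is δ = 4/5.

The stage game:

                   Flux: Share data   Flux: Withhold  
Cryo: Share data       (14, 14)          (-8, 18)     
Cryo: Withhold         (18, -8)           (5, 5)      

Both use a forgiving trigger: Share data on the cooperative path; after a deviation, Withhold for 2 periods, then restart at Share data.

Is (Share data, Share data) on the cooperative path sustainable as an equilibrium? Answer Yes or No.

IC: δ+…+δ^2 ≥ (18−14)/(14−5) = 4/9.
At δ = 4/5: partial sum = 1.4400 ≥ 0.4444. Cooperation sustainable.

Yes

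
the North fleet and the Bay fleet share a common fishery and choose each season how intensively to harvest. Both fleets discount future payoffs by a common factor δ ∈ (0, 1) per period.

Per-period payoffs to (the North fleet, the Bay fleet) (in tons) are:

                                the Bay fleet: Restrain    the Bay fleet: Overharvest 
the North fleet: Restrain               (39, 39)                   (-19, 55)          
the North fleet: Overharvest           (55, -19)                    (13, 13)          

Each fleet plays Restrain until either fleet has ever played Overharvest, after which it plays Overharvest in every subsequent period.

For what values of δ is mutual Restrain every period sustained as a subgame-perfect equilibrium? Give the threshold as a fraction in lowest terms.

39/(1−δ) ≥ 55 + 13δ/(1−δ)
39 ≥ 55 − 42δ
δ ≥ 16/42 = 8/21.

8/21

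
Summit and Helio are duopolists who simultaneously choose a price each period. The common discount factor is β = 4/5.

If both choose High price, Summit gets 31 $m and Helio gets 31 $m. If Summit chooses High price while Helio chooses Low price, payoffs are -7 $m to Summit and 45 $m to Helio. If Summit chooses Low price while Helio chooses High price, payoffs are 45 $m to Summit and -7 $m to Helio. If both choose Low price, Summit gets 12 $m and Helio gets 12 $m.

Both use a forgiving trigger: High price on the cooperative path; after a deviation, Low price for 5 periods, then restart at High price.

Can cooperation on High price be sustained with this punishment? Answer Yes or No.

Yes

A one-shot deviation gives 45 now, then 12 for 5 periods, then back to 31.
Gain from deviating: (45−31) today; loss: (31−12) in each of the next 5 periods.
No-deviation condition: (31−12)(β+…+β^5) ≥ 45−31, i.e. β+…+β^5 ≥ 14/19.
At β = 4/5: β+…+β^5 = 2.6893 ≥ 0.7368.
So cooperation is sustainable.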